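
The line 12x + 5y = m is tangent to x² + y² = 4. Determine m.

Tangency holds when the distance from the centre (0, 0) to the line equals the radius 2:
|12·0 + 5·0 − m| / √169 = 2
|m| = 2·13, so m = 26 or m = −26.

m = −26 or m = 26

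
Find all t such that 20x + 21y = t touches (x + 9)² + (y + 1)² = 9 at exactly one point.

t = −288 or t = −114

The line touches the circle iff its distance from (−9, −1) is 3:
|20·(−9) + 21·(−1) − t| / √841 = 3
|t − (−201)| = 3·29, so t = −114 or t = −288.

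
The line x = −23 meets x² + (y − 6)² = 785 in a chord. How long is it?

32

The line gives x = −23. Substituting into the circle:
y² − 12y − 220 = 0
y = 22 or y = −10, giving (−23, 22) and (−23, −10).
|(−23, 22) − (−23, −10)| = √((0)² + (32)²) = 32.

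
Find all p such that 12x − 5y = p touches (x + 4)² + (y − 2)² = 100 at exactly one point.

For a tangent, require d(centre, line) = r = 10.
|12·(−4) − 5·2 − p| / √169 = 10
|p − (−58)| = 10·13, so p = 72 or p = −188.

p = −188 or p = 72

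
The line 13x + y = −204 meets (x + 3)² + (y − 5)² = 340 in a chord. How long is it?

The distance from (−3, 5) to the line is 170/√170, and r² = 340.
Half the chord is √(r² − d²) = √(170), so the full chord is 2√170.

2√170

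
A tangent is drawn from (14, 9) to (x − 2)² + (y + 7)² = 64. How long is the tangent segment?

The centre is (2, −7) and r = 8. The square of the distance from P to the centre is 144 + 256 = 400.
The tangent meets the radius at right angles, so tangent² = |PO|² − r² = 400 − 64 = 336.

4√21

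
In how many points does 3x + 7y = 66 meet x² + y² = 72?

d² = (3·0 + 7·0 − (66))²/58 = 2178/29; r² = 72.
Since d² > r², the line lies outside the circle.

0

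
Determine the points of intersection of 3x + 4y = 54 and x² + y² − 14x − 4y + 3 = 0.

(6, 9) and (14, 3)

From the line, y = (54 − 3x)/4. Substituting:
25x² − 500x + 2100 = 0  ⟹  x² − 20x + 84 = 0
x = 14 or x = 6, giving (14, 3) and (6, 9).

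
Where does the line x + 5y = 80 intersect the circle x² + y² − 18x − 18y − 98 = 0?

(−5, 17) and (25, 11)

Express y = (80 − x)/5 and substitute into the circle:
26x² − 520x − 3250 = 0  ⟹  x² − 20x − 125 = 0
x = 25 or x = −5, giving (25, 11) and (−5, 17).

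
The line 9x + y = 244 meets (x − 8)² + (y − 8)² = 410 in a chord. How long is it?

2√82

From the line, y = −9x + 244. Substituting:
82x² − 4264x + 55350 = 0  ⟹  x² − 52x + 675 = 0
x = 27 or x = 25, giving (27, 1) and (25, 19).
Chord length = distance between (27, 1) and (25, 19) = √328 = 2√82.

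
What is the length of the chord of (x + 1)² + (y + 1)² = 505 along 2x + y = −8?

20√5

From the line, y = −2x − 8. Substituting:
5x² + 30x − 455 = 0  ⟹  x² + 6x − 91 = 0
x = 7 or x = −13, giving (7, −22) and (−13, 18).
Chord length = distance between (7, −22) and (−13, 18) = √2000 = 20√5.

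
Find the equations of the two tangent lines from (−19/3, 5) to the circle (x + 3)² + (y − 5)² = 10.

3x + y = −14 and 3x − y = −24

Let a tangent through (−19/3, 5) have slope m. Its distance from (−3, 5) must equal √10:
[m·(10/3) − (0)]² = 10(m² + 1)
m² − 9 = 0, so m = −3 or m = 3.
Through (−19/3, 5) these give 3x + y = −14 and 3x − y = −24.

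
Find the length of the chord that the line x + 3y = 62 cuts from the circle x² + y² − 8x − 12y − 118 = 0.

2√10

From the line, y = (62 − x)/3. Substituting:
10x² − 160x + 550 = 0  ⟹  x² − 16x + 55 = 0
x = 11 or x = 5, giving (11, 17) and (5, 19).
|(11, 17) − (5, 19)| = √((6)² + (−2)²) = 2√10.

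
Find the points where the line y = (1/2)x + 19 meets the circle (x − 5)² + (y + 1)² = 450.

(−10, 14) and (2, 20)

Express y = (38 + x)/2 and substitute into the circle:
5x² + 40x − 100 = 0  ⟹  x² + 8x − 20 = 0
x = 2 or x = −10, giving (2, 20) and (−10, 14).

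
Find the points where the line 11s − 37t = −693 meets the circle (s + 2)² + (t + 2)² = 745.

(−26, 11) and (11, 22)

Express t = (693 + 11s)/37 and substitute into the circle:
1490s² + 22350s − 426140 = 0  ⟹  s² + 15s − 286 = 0
s = 11 or s = −26, giving (11, 22) and (−26, 11).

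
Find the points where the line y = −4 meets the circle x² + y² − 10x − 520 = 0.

(−18, −4) and (28, −4)

Express y = −4 and substitute into the circle:
x² − 10x − 504 = 0
x = 28 or x = −18, giving (28, −4) and (−18, −4).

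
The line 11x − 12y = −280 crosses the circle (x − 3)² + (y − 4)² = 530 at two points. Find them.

(−20, 5) and (4, 27)

Express y = (280 + 11x)/12 and substitute into the circle:
265x² + 4240x − 21200 = 0  ⟹  x² + 16x − 80 = 0
x = 4 or x = −20, giving (4, 27) and (−20, 5).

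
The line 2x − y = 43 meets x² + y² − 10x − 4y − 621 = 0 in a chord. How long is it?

18√5

From the line, y = 2x − 43. Substituting:
5x² − 190x + 1400 = 0  ⟹  x² − 38x + 280 = 0
x = 28 or x = 10, giving (28, 13) and (10, −23).
|(28, 13) − (10, −23)| = √((18)² + (36)²) = 18√5.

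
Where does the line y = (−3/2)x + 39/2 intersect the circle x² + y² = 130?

(7, 9) and (11, 3)

Substitute y = (39 − 3x)/2:
13x² − 234x + 1001 = 0  ⟹  x² − 18x + 77 = 0
x = 11 or x = 7, giving (11, 3) and (7, 9).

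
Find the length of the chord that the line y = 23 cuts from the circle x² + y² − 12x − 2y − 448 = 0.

Centre (6, 1), r² = 485. Perpendicular distance d from centre to line = |−22| / √1 = 22.
Half the chord is √(r² − d²) = √(1), so the full chord is 2.

2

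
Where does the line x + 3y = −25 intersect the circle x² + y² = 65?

Express y = (−25 − x)/3 and substitute into the circle:
10x² + 50x + 40 = 0  ⟹  x² + 5x + 4 = 0
x = −1 or x = −4, giving (−1, −8) and (−4, −7).

(−4, −7) and (−1, −8)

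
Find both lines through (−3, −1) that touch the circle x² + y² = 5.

2x − y = −5 and x + 2y = −5

Write the tangent as mx − y + (−1 − m·(−3)) = 0 and set its distance from the centre to √5:
(3m − (1))² = 5(m² + 1)
2m² − 3m − 2 = 0, so m = 2 or m = −1/2.
With m = 2: 2x − y = −5. With m = −1/2: x + 2y = −5.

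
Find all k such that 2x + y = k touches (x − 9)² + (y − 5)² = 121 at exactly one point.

Tangency holds when the distance from the centre (9, 5) to the line equals the radius 11:
|2·9 + 1·5 − k| / √5 = 11
|k − (23)| = 11√5.

k = 23 ± 11√5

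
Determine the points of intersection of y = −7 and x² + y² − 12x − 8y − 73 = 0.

(4, −7) and (8, −7)

From the line, y = −7. Substituting:
x² − 12x + 32 = 0
x = 8 or x = 4, giving (8, −7) and (4, −7).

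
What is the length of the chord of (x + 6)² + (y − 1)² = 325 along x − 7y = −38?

Express y = (38 + x)/7 and substitute into the circle:
50x² + 650x − 13200 = 0  ⟹  x² + 13x − 264 = 0
x = 11 or x = −24, giving (11, 7) and (−24, 2).
Chord length = distance between (11, 7) and (−24, 2) = √1250 = 25√2.

25√2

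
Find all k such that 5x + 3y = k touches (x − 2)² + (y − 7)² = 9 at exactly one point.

The line touches the circle iff its distance from (2, 7) is 3:
|5·2 + 3·7 − k| / √34 = 3
|k − (31)| = 3√34.

k = 31 ± 3√34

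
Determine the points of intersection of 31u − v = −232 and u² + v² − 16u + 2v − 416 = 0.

Substitute v = 31u + 232:
962u² + 14430u + 53872 = 0  ⟹  u² + 15u + 56 = 0
u = −7 or u = −8, giving (−7, 15) and (−8, −16).

(−8, −16) and (−7, 15)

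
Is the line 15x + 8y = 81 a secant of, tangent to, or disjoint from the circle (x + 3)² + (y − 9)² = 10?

d² = (15·(−3) + 8·9 − (81))²/289 = 2916/289; r² = 10.
Since d² > r², the line lies outside the circle.

disjoint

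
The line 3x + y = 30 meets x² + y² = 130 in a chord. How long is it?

4√10

The distance from (0, 0) to the line is 30/√10, and r² = 130.
Half the chord is √(r² − d²) = √(40), so the full chord is 4√10.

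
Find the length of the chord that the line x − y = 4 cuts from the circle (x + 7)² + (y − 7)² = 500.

26√2

Centre (−7, 7), r² = 500. Perpendicular distance d from centre to line = |−18| / √2 = 18/√2.
Chord = 2√(r² − d²) = 2·√(338) = 26√2.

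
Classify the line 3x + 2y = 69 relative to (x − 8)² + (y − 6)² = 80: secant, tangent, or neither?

neither

Centre (8, 6), r² = 80. Distance² from centre to line = (−33)²/13 = 1089/13.
Since d² > r², the line lies outside the circle.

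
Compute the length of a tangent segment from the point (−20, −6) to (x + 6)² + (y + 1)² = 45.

4√11

With centre O = (−6, −1), |OP|² = 221 and r² = 45.
Power of the point: PT² = |PO|² − r² = 176, so PT = 4√11.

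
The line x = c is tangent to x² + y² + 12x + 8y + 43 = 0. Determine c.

For a tangent, require d(centre, line) = r = 3.
|1·(−6) + 0·(−4) − c| / √1 = 3
|c − (−6)| = 3, so c = −3 or c = −9.

c = −9 or c = −3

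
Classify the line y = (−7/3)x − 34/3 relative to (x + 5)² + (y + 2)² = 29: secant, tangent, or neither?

d² = (7·(−5) + 3·(−2) − (−34))²/58 = 49/58; r² = 29.
Since d² < r², the line cuts the circle twice.

secant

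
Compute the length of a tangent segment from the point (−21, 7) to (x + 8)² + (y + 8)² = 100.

The centre is (−8, −8) and r = 10. The square of the distance from P to the centre is 169 + 225 = 394.
The tangent meets the radius at right angles, so tangent² = |PO|² − r² = 394 − 100 = 294.

7√6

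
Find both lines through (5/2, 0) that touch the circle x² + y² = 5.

Let a tangent through (5/2, 0) have slope m. Its distance from (0, 0) must equal √5:
[m·(−5/2) − (0)]² = 5(m² + 1)
m² − 4 = 0, so m = −2 or m = 2.
With m = −2: 2x + y = 5. With m = 2: 2x − y = 5.

2x + y = 5 and 2x − y = 5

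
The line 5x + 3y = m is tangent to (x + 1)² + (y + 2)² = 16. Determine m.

The line touches the circle iff its distance from (−1, −2) is 4:
|5·(−1) + 3·(−2) − m| / √34 = 4
|m − (−11)| = 4√34.

m = −11 ± 4√34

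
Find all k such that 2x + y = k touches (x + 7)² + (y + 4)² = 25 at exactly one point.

k = −18 ± 5√5

The line touches the circle iff its distance from (−7, −4) is 5:
|2·(−7) + 1·(−4) − k| / √5 = 5
|k − (−18)| = 5√5.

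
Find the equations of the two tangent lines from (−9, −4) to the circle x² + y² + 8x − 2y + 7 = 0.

x − 3y = 3 and 3x − y = −23

Write the tangent as mx − y + (−4 − m·(−9)) = 0 and set its distance from the centre to √10:
(5m − (5))² = 10(m² + 1)
3m² − 10m + 3 = 0, so m = 1/3 or m = 3.
With m = 1/3: x − 3y = 3. With m = 3: 3x − y = −23.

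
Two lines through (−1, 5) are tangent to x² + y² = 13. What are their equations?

Write the tangent as mx − y + (5 − m·(−1)) = 0 and set its distance from the centre to √13:
(1m − (−5))² = 13(m² + 1)
6m² − 5m − 6 = 0, so m = −2/3 or m = 3/2.
Through (−1, 5) these give 2x + 3y = 13 and 3x − 2y = −13.

2x + 3y = 13 and 3x − 2y = −13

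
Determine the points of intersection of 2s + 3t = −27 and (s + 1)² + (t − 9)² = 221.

(−12, −1) and (−6, −5)

From the line, t = (−27 − 2s)/3. Substituting:
13s² + 234s + 936 = 0  ⟹  s² + 18s + 72 = 0
s = −6 or s = −12, giving (−6, −5) and (−12, −1).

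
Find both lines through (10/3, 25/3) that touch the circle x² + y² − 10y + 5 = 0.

Let a tangent through (10/3, 25/3) have slope m. Its distance from (0, 5) must equal 2√5:
[m·(−10/3) − (−10/3)]² = 20(m² + 1)
2m² + 5m + 2 = 0, so m = −2 or m = −1/2.
Through (10/3, 25/3) these give 2x + y = 15 and x + 2y = 20.

2x + y = 15 and x + 2y = 20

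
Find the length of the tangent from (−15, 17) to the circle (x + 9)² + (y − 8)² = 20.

With centre O = (−9, 8), |OP|² = 117 and r² = 20.
By the tangent–radius right angle, tangent length = √(|PO|² − r²) = √97.

√97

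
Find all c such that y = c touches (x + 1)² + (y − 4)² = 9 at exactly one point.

c = 1 or c = 7

The line touches the circle iff its distance from (−1, 4) is 3:
|0·(−1) + 1·4 − c| / √1 = 3
|c − (4)| = 3, so c = 7 or c = 1.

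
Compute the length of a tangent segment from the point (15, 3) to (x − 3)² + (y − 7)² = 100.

2√15

With centre O = (3, 7), |OP|² = 160 and r² = 100.
Power of the point: PT² = |PO|² − r² = 60, so PT = 2√15.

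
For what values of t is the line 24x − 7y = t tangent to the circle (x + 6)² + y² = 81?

t = −369 or t = 81

The line touches the circle iff its distance from (−6, 0) is 9:
|24·(−6) − 7·0 − t| / √625 = 9
|t − (−144)| = 9·25, so t = 81 or t = −369.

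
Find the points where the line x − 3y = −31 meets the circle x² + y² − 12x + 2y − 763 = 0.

From the line, y = (31 + x)/3. Substituting:
10x² − 40x − 5720 = 0  ⟹  x² − 4x − 572 = 0
x = 26 or x = −22, giving (26, 19) and (−22, 3).

(−22, 3) and (26, 19)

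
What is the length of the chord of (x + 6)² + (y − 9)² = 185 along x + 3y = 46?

7√10

Express y = (46 − x)/3 and substitute into the circle:
10x² + 70x − 980 = 0  ⟹  x² + 7x − 98 = 0
x = 7 or x = −14, giving (7, 13) and (−14, 20).
Chord length = distance between (7, 13) and (−14, 20) = √490 = 7√10.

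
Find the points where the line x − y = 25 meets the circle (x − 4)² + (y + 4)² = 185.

(8, −17) and (17, −8)

Express y = x − 25 and substitute into the circle:
2x² − 50x + 272 = 0  ⟹  x² − 25x + 136 = 0
x = 17 or x = 8, giving (17, −8) and (8, −17).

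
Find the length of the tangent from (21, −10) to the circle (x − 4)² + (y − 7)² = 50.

The centre is (4, 7) and r = 5√2. The square of the distance from P to the centre is 289 + 289 = 578.
By the tangent–radius right angle, tangent length = √(|PO|² − r²) = √528 = 4√33.

4√33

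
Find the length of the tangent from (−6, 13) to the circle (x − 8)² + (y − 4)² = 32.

7√5

The centre is (8, 4) and r = 4√2. The square of the distance from P to the centre is 196 + 81 = 277.
The tangent meets the radius at right angles, so tangent² = |PO|² − r² = 277 − 32 = 245.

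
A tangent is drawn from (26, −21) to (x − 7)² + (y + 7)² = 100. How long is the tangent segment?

√457

With centre O = (7, −7), |OP|² = 557 and r² = 100.
By the tangent–radius right angle, tangent length = √(|PO|² − r²) = √457.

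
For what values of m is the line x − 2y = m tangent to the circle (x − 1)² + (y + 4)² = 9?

m = 9 ± 3√5

The line touches the circle iff its distance from (1, −4) is 3:
|1·1 − 2·(−4) − m| / √5 = 3
|m − (9)| = 3√5.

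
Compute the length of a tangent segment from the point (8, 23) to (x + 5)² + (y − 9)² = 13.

The centre is (−5, 9) and r = √13. The square of the distance from P to the centre is 169 + 196 = 365.
Power of the point: PT² = |PO|² − r² = 352, so PT = 4√22.

4√22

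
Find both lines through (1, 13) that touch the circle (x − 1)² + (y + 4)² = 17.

4x − y = −9 and 4x + y = 17

Let a tangent through (1, 13) have slope m. Its distance from (1, −4) must equal √17:
[m·(0) − (−17)]² = 17(m² + 1)
m² − 16 = 0, so m = 4 or m = −4.
With m = 4: 4x − y = −9. With m = −4: 4x + y = 17.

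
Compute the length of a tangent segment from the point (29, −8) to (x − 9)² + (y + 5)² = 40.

3√41

Centre (9, −5), r² = 40. |PO|² = (20)² + (−3)² = 409.
Power of the point: PT² = |PO|² − r² = 369, so PT = 3√41.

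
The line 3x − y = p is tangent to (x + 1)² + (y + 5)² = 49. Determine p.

p = 2 ± 7√10

Tangency holds when the distance from the centre (−1, −5) to the line equals the radius 7:
|3·(−1) − 1·(−5) − p| / √10 = 7
|p − (2)| = 7√10.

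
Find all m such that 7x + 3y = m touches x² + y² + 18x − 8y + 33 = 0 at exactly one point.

For a tangent, require d(centre, line) = r = 8.
|7·(−9) + 3·4 − m| / √58 = 8
|m − (−51)| = 8√58.

m = −51 ± 8√58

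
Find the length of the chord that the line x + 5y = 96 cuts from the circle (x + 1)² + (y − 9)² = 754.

The distance from (−1, 9) to the line is 52/√26, and r² = 754.
Chord = 2√(r² − d²) = 2·√(650) = 10√26.

10√26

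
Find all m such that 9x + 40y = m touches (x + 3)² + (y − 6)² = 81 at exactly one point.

m = −156 or m = 582

The line touches the circle iff its distance from (−3, 6) is 9:
|9·(−3) + 40·6 − m| / √1681 = 9
|m − (213)| = 9·41, so m = 582 or m = −156.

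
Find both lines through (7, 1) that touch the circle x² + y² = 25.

Write the tangent as mx − y + (1 − m·(7)) = 0 and set its distance from the centre to 5:
[m·(−7) − (−1)]² = 25(m² + 1)
12m² − 7m − 12 = 0, so m = −3/4 or m = 4/3.
With m = −3/4: 3x + 4y = 25. With m = 4/3: 4x − 3y = 25.

3x + 4y = 25 and 4x − 3y = 25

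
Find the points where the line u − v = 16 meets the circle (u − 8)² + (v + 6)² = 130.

(1, −15) and (17, 1)

From the line, v = u − 16. Substituting:
2u² − 36u + 34 = 0  ⟹  u² − 18u + 17 = 0
u = 17 or u = 1, giving (17, 1) and (1, −15).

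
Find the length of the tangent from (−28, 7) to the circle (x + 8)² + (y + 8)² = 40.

3√65

The centre is (−8, −8) and r = 2√10. The square of the distance from P to the centre is 400 + 225 = 625.
Power of the point: PT² = |PO|² − r² = 585, so PT = 3√65.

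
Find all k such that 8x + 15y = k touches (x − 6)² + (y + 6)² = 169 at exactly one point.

k = −263 or k = 179

The line touches the circle iff its distance from (6, −6) is 13:
|8·6 + 15·(−6) − k| / √289 = 13
|k − (−42)| = 13·17, so k = 179 or k = −263.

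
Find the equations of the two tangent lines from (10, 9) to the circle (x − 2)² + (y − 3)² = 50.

x + 7y = 73 and 7x − y = 61

A line y − (9) = m(x − (10)) is tangent when its distance from (2, 3) is 5√2:
[m·(−8) − (−6)]² = 50(m² + 1)
7m² − 48m − 7 = 0, so m = −1/7 or m = 7.
Through (10, 9) these give x + 7y = 73 and 7x − y = 61.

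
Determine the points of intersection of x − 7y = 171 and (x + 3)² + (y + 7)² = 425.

From the line, y = (−171 + x)/7. Substituting:
50x² + 50x − 5500 = 0  ⟹  x² + x − 110 = 0
x = 10 or x = −11, giving (10, −23) and (−11, −26).

(−11, −26) and (10, −23)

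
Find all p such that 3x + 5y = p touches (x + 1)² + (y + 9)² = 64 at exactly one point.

p = −48 ± 8√34

Tangency holds when the distance from the centre (−1, −9) to the line equals the radius 8:
|3·(−1) + 5·(−9) − p| / √34 = 8
|p − (−48)| = 8√34.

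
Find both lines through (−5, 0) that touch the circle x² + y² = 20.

Write the tangent as mx − y + (0 − m·(−5)) = 0 and set its distance from the centre to 2√5:
(5m − (0))² = 20(m² + 1)
m² − 4 = 0, so m = −2 or m = 2.
Through (−5, 0) these give 2x + y = −10 and 2x − y = −10.

2x + y = −10 and 2x − y = −10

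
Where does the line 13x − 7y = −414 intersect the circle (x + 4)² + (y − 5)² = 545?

Substitute y = (414 + 13x)/7:
218x² + 10246x + 117720 = 0  ⟹  x² + 47x + 540 = 0
x = −20 or x = −27, giving (−20, 22) and (−27, 9).

(−27, 9) and (−20, 22)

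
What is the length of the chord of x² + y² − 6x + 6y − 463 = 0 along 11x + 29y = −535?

The distance from (3, −3) to the line is 481/√962, and r² = 481.
Chord = 2√(r² − d²) = 2·√(481/2) = √962.

√962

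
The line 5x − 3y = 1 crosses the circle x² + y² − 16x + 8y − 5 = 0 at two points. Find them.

Substitute y = (−1 + 5x)/3:
34x² − 34x − 68 = 0  ⟹  x² − x − 2 = 0
x = 2 or x = −1, giving (2, 3) and (−1, −2).

(−1, −2) and (2, 3)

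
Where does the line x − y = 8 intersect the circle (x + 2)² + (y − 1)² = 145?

(−3, −11) and (10, 2)

Substitute y = x − 8:
2x² − 14x − 60 = 0  ⟹  x² − 7x − 30 = 0
x = 10 or x = −3, giving (10, 2) and (−3, −11).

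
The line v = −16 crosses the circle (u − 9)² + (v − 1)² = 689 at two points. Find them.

(−11, −16) and (29, −16)

Substitute v = −16:
u² − 18u − 319 = 0
u = 29 or u = −11, giving (29, −16) and (−11, −16).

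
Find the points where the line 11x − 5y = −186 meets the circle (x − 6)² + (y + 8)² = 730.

(−21, −9) and (−11, 13)

Express y = (186 + 11x)/5 and substitute into the circle:
146x² + 4672x + 33726 = 0  ⟹  x² + 32x + 231 = 0
x = −11 or x = −21, giving (−11, 13) and (−21, −9).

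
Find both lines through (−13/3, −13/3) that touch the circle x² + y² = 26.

5x + y = −26 and x + 5y = −26

Write the tangent as mx − y + (−13/3 − m·(−13/3)) = 0 and set its distance from the centre to √26:
[m·(13/3) − (13/3)]² = 26(m² + 1)
5m² + 26m + 5 = 0, so m = −5 or m = −1/5.
With m = −5: 5x + y = −26. With m = −1/5: x + 5y = −26.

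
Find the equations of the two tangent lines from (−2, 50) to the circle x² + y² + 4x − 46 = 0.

A line y − (50) = m(x − (−2)) is tangent when its distance from (−2, 0) is 5√2:
(0m − (−50))² = 50(m² + 1)
m² − 49 = 0, so m = 7 or m = −7.
With m = 7: 7x − y = −64. With m = −7: 7x + y = 36.

7x − y = −64 and 7x + y = 36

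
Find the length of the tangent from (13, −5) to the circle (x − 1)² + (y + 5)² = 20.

With centre O = (1, −5), |OP|² = 144 and r² = 20.
Power of the point: PT² = |PO|² − r² = 124, so PT = 2√31.

2√31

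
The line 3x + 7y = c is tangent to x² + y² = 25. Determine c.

For a tangent, require d(centre, line) = r = 5.
|3·0 + 7·0 − c| / √58 = 5
|c| = 5√58.

c = ±5√58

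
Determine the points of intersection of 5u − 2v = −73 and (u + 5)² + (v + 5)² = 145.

(−17, −6) and (−13, 4)

Express v = (73 + 5u)/2 and substitute into the circle:
29u² + 870u + 6409 = 0  ⟹  u² + 30u + 221 = 0
u = −13 or u = −17, giving (−13, 4) and (−17, −6).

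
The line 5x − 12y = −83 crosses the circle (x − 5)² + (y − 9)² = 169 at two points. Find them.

From the line, y = (83 + 5x)/12. Substituting:
169x² − 1690x − 20111 = 0  ⟹  x² − 10x − 119 = 0
x = 17 or x = −7, giving (17, 14) and (−7, 4).

(−7, 4) and (17, 14)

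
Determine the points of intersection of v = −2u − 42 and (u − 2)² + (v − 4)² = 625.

(−23, 4) and (−13, −16)

From the line, v = −2u − 42. Substituting:
5u² + 180u + 1495 = 0  ⟹  u² + 36u + 299 = 0
u = −13 or u = −23, giving (−13, −16) and (−23, 4).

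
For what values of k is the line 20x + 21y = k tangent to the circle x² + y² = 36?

The line touches the circle iff its distance from (0, 0) is 6:
|20·0 + 21·0 − k| / √841 = 6
|k| = 6·29, so k = 174 or k = −174.

k = −174 or k = 174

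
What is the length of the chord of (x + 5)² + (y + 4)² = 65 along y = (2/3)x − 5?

Express y = (−15 + 2x)/3 and substitute into the circle:
13x² + 78x − 351 = 0  ⟹  x² + 6x − 27 = 0
x = 3 or x = −9, giving (3, −3) and (−9, −11).
|(3, −3) − (−9, −11)| = √((12)² + (8)²) = 4√13.

4√13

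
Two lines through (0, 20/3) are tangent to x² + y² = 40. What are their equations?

A line y − (20/3) = m(x − (0)) is tangent when its distance from (0, 0) is 2√10:
(0m − (−20/3))² = 40(m² + 1)
9m² − 1 = 0, so m = −1/3 or m = 1/3.
With m = −1/3: x + 3y = 20. With m = 1/3: x − 3y = −20.

x + 3y = 20 and x − 3y = −20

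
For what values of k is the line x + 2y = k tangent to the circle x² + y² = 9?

Tangency holds when the distance from the centre (0, 0) to the line equals the radius 3:
|1·0 + 2·0 − k| / √5 = 3
|k| = 3√5.

k = ±3√5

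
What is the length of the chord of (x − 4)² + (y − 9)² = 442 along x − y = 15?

Express y = x − 15 and substitute into the circle:
2x² − 56x + 150 = 0  ⟹  x² − 28x + 75 = 0
x = 25 or x = 3, giving (25, 10) and (3, −12).
|(25, 10) − (3, −12)| = √((22)² + (22)²) = 22√2.

22√2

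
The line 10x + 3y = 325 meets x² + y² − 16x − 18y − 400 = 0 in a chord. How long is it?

The distance from (8, 9) to the line is 218/√109, and r² = 545.
Half the chord is √(r² − d²) = √(109), so the full chord is 2√109.

2√109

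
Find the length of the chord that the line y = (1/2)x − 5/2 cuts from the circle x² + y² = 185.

12√5

Express y = (−5 + x)/2 and substitute into the circle:
5x² − 10x − 715 = 0  ⟹  x² − 2x − 143 = 0
x = 13 or x = −11, giving (13, 4) and (−11, −8).
Chord length = distance between (13, 4) and (−11, −8) = √720 = 12√5.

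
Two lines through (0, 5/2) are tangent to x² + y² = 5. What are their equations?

x − 2y = −5 and x + 2y = 5

A line y − (5/2) = m(x − (0)) is tangent when its distance from (0, 0) is √5:
(0m − (−5/2))² = 5(m² + 1)
4m² − 1 = 0, so m = 1/2 or m = −1/2.
Through (0, 5/2) these give x − 2y = −5 and x + 2y = 5.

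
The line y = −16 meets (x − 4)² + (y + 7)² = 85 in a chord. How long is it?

The distance from (4, −7) to the line is 9, and r² = 85.
Half the chord is √(r² − d²) = √(4), so the full chord is 4.

4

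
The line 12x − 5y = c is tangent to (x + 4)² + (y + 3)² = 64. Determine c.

For a tangent, require d(centre, line) = r = 8.
|12·(−4) − 5·(−3) − c| / √169 = 8
|c − (−33)| = 8·13, so c = 71 or c = −137.

c = −137 or c = 71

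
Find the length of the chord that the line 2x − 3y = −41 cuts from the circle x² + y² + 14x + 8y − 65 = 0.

2√13

Centre (−7, −4), r² = 130. Perpendicular distance d from centre to line = |39| / √13 = 39/√13.
Half the chord is √(r² − d²) = √(13), so the full chord is 2√13.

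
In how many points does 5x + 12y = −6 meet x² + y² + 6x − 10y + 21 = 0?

Substituting the line into the circle gives 169x² + 1524x + 3780 = 0.
Discriminant = (1524)² − 4·169·(3780) = −232704 < 0.
No real roots: the line does not meet the circle.

0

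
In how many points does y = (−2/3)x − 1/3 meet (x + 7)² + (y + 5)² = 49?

0

d² = (2·(−7) + 3·(−5) − (−1))²/13 = 784/13; r² = 49.
Since d² > r², the line lies outside the circle.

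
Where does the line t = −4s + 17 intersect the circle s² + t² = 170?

From the line, t = −4s + 17. Substituting:
17s² − 136s + 119 = 0  ⟹  s² − 8s + 7 = 0
s = 7 or s = 1, giving (7, −11) and (1, 13).

(1, 13) and (7, −11)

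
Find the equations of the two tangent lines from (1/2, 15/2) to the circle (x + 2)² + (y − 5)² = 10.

x + 3y = 23 and 3x + y = 9

A line y − (15/2) = m(x − (1/2)) is tangent when its distance from (−2, 5) is √10:
[m·(−5/2) − (−5/2)]² = 10(m² + 1)
3m² + 10m + 3 = 0, so m = −1/3 or m = −3.
With m = −1/3: x + 3y = 23. With m = −3: 3x + y = 9.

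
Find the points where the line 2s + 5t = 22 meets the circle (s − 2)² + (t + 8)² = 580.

(−14, 10) and (26, −6)

From the line, t = (22 − 2s)/5. Substituting:
29s² − 348s − 10556 = 0  ⟹  s² − 12s − 364 = 0
s = 26 or s = −14, giving (26, −6) and (−14, 10).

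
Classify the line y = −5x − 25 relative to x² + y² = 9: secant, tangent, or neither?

neither

Centre (0, 0), r² = 9. Distance² from centre to line = (25)²/26 = 625/26.
Since d² > r², the line lies outside the circle.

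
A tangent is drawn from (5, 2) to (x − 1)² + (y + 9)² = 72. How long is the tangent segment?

The centre is (1, −9) and r = 6√2. The square of the distance from P to the centre is 16 + 121 = 137.
By the tangent–radius right angle, tangent length = √(|PO|² − r²) = √65.

√65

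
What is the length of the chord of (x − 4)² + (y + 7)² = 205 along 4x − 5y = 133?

Express y = (−133 + 4x)/5 and substitute into the circle:
41x² − 984x + 4879 = 0  ⟹  x² − 24x + 119 = 0
x = 17 or x = 7, giving (17, −13) and (7, −21).
Chord length = distance between (17, −13) and (7, −21) = √164 = 2√41.

2√41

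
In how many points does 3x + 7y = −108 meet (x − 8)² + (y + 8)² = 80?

0

Centre (8, −8), r² = 80. Distance² from centre to line = (76)²/58 = 2888/29.
Since d² > r², the line lies outside the circle.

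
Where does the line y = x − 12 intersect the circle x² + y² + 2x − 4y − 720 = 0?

(−11, −23) and (24, 12)

From the line, y = x − 12. Substituting:
2x² − 26x − 528 = 0  ⟹  x² − 13x − 264 = 0
x = 24 or x = −11, giving (24, 12) and (−11, −23).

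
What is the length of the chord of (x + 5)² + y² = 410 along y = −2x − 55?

Substitute y = −2x − 55:
5x² + 230x + 2640 = 0  ⟹  x² + 46x + 528 = 0
x = −22 or x = −24, giving (−22, −11) and (−24, −7).
|(−22, −11) − (−24, −7)| = √((2)² + (−4)²) = 2√5.

2√5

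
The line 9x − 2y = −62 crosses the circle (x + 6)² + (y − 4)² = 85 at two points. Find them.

Express y = (62 + 9x)/2 and substitute into the circle:
85x² + 1020x + 2720 = 0  ⟹  x² + 12x + 32 = 0
x = −4 or x = −8, giving (−4, 13) and (−8, −5).

(−8, −5) and (−4, 13)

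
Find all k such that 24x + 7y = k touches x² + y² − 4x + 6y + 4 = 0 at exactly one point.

For a tangent, require d(centre, line) = r = 3.
|24·2 + 7·(−3) − k| / √625 = 3
|k − (27)| = 3·25, so k = 102 or k = −48.

k = −48 or k = 102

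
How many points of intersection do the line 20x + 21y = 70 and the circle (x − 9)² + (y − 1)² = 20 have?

Substituting the line into the circle gives 841x² − 9898x + 29302 = 0.
Δ = 97970404 − 98571928 = −601524.
No real roots: the line does not meet the circle.

0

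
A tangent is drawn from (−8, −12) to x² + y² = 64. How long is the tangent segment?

12

With centre O = (0, 0), |OP|² = 208 and r² = 64.
The tangent meets the radius at right angles, so tangent² = |PO|² − r² = 208 − 64 = 144.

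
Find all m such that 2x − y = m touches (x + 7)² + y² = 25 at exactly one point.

For a tangent, require d(centre, line) = r = 5.
|2·(−7) − 1·0 − m| / √5 = 5
|m − (−14)| = 5√5.

m = −14 ± 5√5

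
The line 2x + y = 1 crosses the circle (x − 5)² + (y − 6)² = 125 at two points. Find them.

Express y = −2x + 1 and substitute into the circle:
5x² + 10x − 75 = 0  ⟹  x² + 2x − 15 = 0
x = 3 or x = −5, giving (3, −5) and (−5, 11).

(−5, 11) and (3, −5)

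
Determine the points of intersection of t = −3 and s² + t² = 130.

(−11, −3) and (11, −3)

Substitute t = −3:
s² − 121 = 0
s = 11 or s = −11, giving (11, −3) and (−11, −3).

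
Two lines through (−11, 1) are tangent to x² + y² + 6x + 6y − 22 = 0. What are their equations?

3x + y = −32 and x − 3y = −14

Let a tangent through (−11, 1) have slope m. Its distance from (−3, −3) must equal 2√10:
[m·(8) − (−4)]² = 40(m² + 1)
3m² + 8m − 3 = 0, so m = −3 or m = 1/3.
With m = −3: 3x + y = −32. With m = 1/3: x − 3y = −14.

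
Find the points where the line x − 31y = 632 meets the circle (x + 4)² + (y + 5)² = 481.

Express y = (−632 + x)/31 and substitute into the circle:
962x² + 6734x − 219336 = 0  ⟹  x² + 7x − 228 = 0
x = 12 or x = −19, giving (12, −20) and (−19, −21).

(−19, −21) and (12, −20)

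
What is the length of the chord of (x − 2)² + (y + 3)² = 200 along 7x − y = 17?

20√2

Express y = 7x − 17 and substitute into the circle:
50x² − 200x = 0  ⟹  x² − 4x = 0
x = 4 or x = 0, giving (4, 11) and (0, −17).
|(4, 11) − (0, −17)| = √((4)² + (28)²) = 20√2.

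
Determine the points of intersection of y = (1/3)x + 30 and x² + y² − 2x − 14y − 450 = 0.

Substitute y = (90 + x)/3:
10x² + 120x + 270 = 0  ⟹  x² + 12x + 27 = 0
x = −3 or x = −9, giving (−3, 29) and (−9, 27).

(−9, 27) and (−3, 29)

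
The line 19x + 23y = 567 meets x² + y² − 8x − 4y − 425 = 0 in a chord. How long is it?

From the line, y = (567 − 19x)/23. Substituting:
890x² − 24030x + 44500 = 0  ⟹  x² − 27x + 50 = 0
x = 25 or x = 2, giving (25, 4) and (2, 23).
Chord length = distance between (25, 4) and (2, 23) = √890 = √890.

√890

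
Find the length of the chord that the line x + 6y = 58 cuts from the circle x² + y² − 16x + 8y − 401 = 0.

Express y = (58 − x)/6 and substitute into the circle:
37x² − 740x − 8288 = 0  ⟹  x² − 20x − 224 = 0
x = 28 or x = −8, giving (28, 5) and (−8, 11).
Chord length = distance between (28, 5) and (−8, 11) = √1332 = 6√37.

6√37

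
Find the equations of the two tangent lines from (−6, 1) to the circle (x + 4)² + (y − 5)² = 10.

Write the tangent as mx − y + (1 − m·(−6)) = 0 and set its distance from the centre to √10:
(2m − (4))² = 10(m² + 1)
3m² + 8m − 3 = 0, so m = 1/3 or m = −3.
Through (−6, 1) these give x − 3y = −9 and 3x + y = −17.

x − 3y = −9 and 3x + y = −17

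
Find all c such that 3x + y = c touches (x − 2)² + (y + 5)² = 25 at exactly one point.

c = 1 ± 5√10

Tangency holds when the distance from the centre (2, −5) to the line equals the radius 5:
|3·2 + 1·(−5) − c| / √10 = 5
|c − (1)| = 5√10.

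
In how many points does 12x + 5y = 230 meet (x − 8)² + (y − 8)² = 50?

0

Substituting the line into the circle gives 169x² − 4960x + 36450 = 0.
Discriminant = (−4960)² − 4·169·(36450) = −38600 < 0.
No real roots: the line does not meet the circle.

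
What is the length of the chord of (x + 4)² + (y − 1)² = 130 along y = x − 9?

Centre (−4, 1), r² = 130. Perpendicular distance d from centre to line = |−14| / √2 = 14/√2.
Half the chord is √(r² − d²) = √(32), so the full chord is 8√2.

8√2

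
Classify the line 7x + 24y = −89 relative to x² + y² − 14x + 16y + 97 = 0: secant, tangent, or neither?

d² = (7·7 + 24·(−8) − (−89))²/625 = 2916/625; r² = 16.
Since d² < r², the line cuts the circle twice.

secant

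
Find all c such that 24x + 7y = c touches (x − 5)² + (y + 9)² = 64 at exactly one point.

c = −143 or c = 257

Tangency holds when the distance from the centre (5, −9) to the line equals the radius 8:
|24·5 + 7·(−9) − c| / √625 = 8
|c − (57)| = 8·25, so c = 257 or c = −143.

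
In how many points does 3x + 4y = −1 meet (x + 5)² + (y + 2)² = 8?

0

Substituting the line into the circle gives 25x² + 118x + 321 = 0.
Discriminant = (118)² − 4·25·(321) = −18176 < 0.
No real roots: the line does not meet the circle.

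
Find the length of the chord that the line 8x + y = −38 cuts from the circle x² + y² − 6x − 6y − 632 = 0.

Centre (3, 3), r² = 650. Perpendicular distance d from centre to line = |65| / √65 = 65/√65.
Chord = 2√(r² − d²) = 2·√(585) = 6√65.

6√65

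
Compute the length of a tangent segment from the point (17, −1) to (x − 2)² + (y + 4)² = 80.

√154

With centre O = (2, −4), |OP|² = 234 and r² = 80.
By the tangent–radius right angle, tangent length = √(|PO|² − r²) = √154.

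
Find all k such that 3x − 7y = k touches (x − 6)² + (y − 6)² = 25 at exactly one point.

The line touches the circle iff its distance from (6, 6) is 5:
|3·6 − 7·6 − k| / √58 = 5
|k − (−24)| = 5√58.

k = −24 ± 5√58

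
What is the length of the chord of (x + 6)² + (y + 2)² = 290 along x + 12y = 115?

2√145

From the line, y = (115 − x)/12. Substituting:
145x² + 1450x − 17255 = 0  ⟹  x² + 10x − 119 = 0
x = 7 or x = −17, giving (7, 9) and (−17, 11).
|(7, 9) − (−17, 11)| = √((24)² + (−2)²) = 2√145.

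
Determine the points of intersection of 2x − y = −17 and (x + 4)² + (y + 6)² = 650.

Substitute y = 2x + 17:
5x² + 100x − 105 = 0  ⟹  x² + 20x − 21 = 0
x = 1 or x = −21, giving (1, 19) and (−21, −25).

(−21, −25) and (1, 19)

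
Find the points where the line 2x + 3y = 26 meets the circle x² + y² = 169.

From the line, y = (26 − 2x)/3. Substituting:
13x² − 104x − 845 = 0  ⟹  x² − 8x − 65 = 0
x = 13 or x = −5, giving (13, 0) and (−5, 12).

(−5, 12) and (13, 0)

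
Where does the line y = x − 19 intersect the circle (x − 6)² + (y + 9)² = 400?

(−6, −25) and (22, 3)

From the line, y = x − 19. Substituting:
2x² − 32x − 264 = 0  ⟹  x² − 16x − 132 = 0
x = 22 or x = −6, giving (22, 3) and (−6, −25).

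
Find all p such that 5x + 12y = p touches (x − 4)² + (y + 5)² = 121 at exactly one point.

p = −183 or p = 103

The line touches the circle iff its distance from (4, −5) is 11:
|5·4 + 12·(−5) − p| / √169 = 11
|p − (−40)| = 11·13, so p = 103 or p = −183.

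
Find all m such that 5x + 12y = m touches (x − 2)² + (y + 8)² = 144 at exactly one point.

The line touches the circle iff its distance from (2, −8) is 12:
|5·2 + 12·(−8) − m| / √169 = 12
|m − (−86)| = 12·13, so m = 70 or m = −242.

m = −242 or m = 70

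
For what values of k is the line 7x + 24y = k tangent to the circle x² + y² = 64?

k = −200 or k = 200

Tangency holds when the distance from the centre (0, 0) to the line equals the radius 8:
|7·0 + 24·0 − k| / √625 = 8
|k| = 8·25, so k = 200 or k = −200.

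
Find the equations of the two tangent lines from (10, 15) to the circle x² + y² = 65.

A line y − (15) = m(x − (10)) is tangent when its distance from (0, 0) is √65:
[m·(−10) − (−15)]² = 65(m² + 1)
7m² − 60m + 32 = 0, so m = 8 or m = 4/7.
Through (10, 15) these give 8x − y = 65 and 4x − 7y = −65.

8x − y = 65 and 4x − 7y = −65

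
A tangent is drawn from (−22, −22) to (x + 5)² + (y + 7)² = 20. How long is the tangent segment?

√494

Centre (−5, −7), r² = 20. |PO|² = (−17)² + (−15)² = 514.
Power of the point: PT² = |PO|² − r² = 494, so PT = √494.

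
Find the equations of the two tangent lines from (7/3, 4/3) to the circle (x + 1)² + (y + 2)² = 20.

x + 2y = 5 and 2x + y = 6

Write the tangent as mx − y + (4/3 − m·(7/3)) = 0 and set its distance from the centre to 2√5:
(−10/3m − (−10/3))² = 20(m² + 1)
2m² + 5m + 2 = 0, so m = −1/2 or m = −2.
Through (7/3, 4/3) these give x + 2y = 5 and 2x + y = 6.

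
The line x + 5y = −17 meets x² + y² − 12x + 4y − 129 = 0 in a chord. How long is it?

5√26

Express y = (−17 − x)/5 and substitute into the circle:
26x² − 286x − 3276 = 0  ⟹  x² − 11x − 126 = 0
x = 18 or x = −7, giving (18, −7) and (−7, −2).
Chord length = distance between (18, −7) and (−7, −2) = √650 = 5√26.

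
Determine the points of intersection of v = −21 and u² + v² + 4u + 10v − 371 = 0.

Substitute v = −21:
u² + 4u − 140 = 0
u = 10 or u = −14, giving (10, −21) and (−14, −21).

(−14, −21) and (10, −21)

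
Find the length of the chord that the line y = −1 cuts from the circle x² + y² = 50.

14

Express y = −1 and substitute into the circle:
x² − 49 = 0
x = 7 or x = −7, giving (7, −1) and (−7, −1).
|(7, −1) − (−7, −1)| = √((14)² + (0)²) = 14.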